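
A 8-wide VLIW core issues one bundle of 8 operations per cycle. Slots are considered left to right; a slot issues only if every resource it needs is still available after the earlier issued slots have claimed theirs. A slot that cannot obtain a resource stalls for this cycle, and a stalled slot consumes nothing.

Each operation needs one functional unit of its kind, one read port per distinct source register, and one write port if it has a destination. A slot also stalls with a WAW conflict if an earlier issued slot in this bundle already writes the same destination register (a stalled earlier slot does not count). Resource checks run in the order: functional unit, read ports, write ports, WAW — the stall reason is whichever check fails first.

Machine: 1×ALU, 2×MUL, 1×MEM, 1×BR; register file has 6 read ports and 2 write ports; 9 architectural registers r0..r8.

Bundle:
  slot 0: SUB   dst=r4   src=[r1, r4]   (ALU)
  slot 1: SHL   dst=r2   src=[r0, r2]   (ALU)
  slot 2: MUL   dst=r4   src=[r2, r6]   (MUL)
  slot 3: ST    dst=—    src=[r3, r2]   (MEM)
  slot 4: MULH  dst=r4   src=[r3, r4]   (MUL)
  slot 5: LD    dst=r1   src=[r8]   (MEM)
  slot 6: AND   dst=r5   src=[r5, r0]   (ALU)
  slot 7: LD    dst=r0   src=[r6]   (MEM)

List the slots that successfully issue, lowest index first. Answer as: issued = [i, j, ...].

#0 ALU src=r1,r4 dispatched  <A:0 Mu:2 Ld:1 B:1 rd:4 wr:1>
#1 ALU src=r0,r2 held:FU  <A:0 Mu:2 Ld:1 B:1 rd:4 wr:1>
#2 MUL src=r2,r6 held:WAW  <A:0 Mu:2 Ld:1 B:1 rd:4 wr:1>
#3 MEM src=r3,r2 dispatched  <A:0 Mu:2 Ld:0 B:1 rd:2 wr:1>
#4 MUL src=r3,r4 held:WAW  <A:0 Mu:2 Ld:0 B:1 rd:2 wr:1>
#5 MEM src=r8 held:FU  <A:0 Mu:2 Ld:0 B:1 rd:2 wr:1>
#6 ALU src=r5,r0 held:FU  <A:0 Mu:2 Ld:0 B:1 rd:2 wr:1>
#7 MEM src=r6 held:FU  <A:0 Mu:2 Ld:0 B:1 rd:2 wr:1>

issued = [0, 3]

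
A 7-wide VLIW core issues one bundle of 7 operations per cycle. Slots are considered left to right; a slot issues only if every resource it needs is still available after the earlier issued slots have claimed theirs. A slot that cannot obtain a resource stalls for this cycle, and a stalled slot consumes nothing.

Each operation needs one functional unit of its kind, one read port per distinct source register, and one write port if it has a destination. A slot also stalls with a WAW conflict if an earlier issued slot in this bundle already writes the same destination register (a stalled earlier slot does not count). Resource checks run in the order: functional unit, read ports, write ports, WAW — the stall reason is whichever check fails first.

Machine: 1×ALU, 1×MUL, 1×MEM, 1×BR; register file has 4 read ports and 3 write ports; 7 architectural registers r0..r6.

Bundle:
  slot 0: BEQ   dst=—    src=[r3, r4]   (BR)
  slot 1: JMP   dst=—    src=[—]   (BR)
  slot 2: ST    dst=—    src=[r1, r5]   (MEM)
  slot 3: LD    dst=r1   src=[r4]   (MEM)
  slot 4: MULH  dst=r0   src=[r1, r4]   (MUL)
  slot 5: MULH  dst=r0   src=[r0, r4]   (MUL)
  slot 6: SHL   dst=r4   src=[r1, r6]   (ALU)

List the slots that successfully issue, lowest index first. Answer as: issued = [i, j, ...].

[0] BR needs rd=2 wr=0: ok; after: ALU=1 MUL=1 MEM=1 BR=0, R=2, W=3
[1] BR needs rd=0 wr=0: FU; after: ALU=1 MUL=1 MEM=1 BR=0, R=2, W=3
[2] MEM needs rd=2 wr=0: ok; after: ALU=1 MUL=1 MEM=0 BR=0, R=0, W=3
[3] MEM needs rd=1 wr=1: FU; after: ALU=1 MUL=1 MEM=0 BR=0, R=0, W=3
[4] MUL needs rd=2 wr=1: RD_PORT; after: ALU=1 MUL=1 MEM=0 BR=0, R=0, W=3
[5] MUL needs rd=2 wr=1: RD_PORT; after: ALU=1 MUL=1 MEM=0 BR=0, R=0, W=3
[6] ALU needs rd=2 wr=1: RD_PORT; after: ALU=1 MUL=1 MEM=0 BR=0, R=0, W=3

issued = [0, 2]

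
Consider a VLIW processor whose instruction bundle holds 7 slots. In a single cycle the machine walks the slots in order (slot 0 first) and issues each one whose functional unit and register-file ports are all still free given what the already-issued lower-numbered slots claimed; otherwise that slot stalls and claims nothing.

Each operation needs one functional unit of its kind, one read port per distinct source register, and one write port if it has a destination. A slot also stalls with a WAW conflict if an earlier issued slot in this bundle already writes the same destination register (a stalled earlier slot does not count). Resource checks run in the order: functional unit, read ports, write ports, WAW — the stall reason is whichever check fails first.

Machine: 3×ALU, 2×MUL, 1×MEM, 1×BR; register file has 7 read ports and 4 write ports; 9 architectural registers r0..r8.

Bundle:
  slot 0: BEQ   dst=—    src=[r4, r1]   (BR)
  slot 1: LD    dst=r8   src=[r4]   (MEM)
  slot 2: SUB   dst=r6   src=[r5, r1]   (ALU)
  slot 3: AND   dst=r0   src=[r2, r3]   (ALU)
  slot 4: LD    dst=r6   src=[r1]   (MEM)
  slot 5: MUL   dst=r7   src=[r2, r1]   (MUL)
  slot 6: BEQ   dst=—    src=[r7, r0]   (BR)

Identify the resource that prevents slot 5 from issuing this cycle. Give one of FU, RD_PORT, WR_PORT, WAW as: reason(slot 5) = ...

reason(slot 5) = RD_PORT

slot 0 (BR): ISSUE — free A3,Mu2,Ld1,B0 rp5 wp4
slot 1 (MEM): ISSUE — free A3,Mu2,Ld0,B0 rp4 wp3
slot 2 (ALU): ISSUE — free A2,Mu2,Ld0,B0 rp2 wp2
slot 3 (ALU): ISSUE — free A1,Mu2,Ld0,B0 rp0 wp1
slot 4 (MEM): stall FU — free A1,Mu2,Ld0,B0 rp0 wp1
slot 5 (MUL): stall RD_PORT — free A1,Mu2,Ld0,B0 rp0 wp1
slot 6 (BR): stall FU — free A1,Mu2,Ld0,B0 rp0 wp1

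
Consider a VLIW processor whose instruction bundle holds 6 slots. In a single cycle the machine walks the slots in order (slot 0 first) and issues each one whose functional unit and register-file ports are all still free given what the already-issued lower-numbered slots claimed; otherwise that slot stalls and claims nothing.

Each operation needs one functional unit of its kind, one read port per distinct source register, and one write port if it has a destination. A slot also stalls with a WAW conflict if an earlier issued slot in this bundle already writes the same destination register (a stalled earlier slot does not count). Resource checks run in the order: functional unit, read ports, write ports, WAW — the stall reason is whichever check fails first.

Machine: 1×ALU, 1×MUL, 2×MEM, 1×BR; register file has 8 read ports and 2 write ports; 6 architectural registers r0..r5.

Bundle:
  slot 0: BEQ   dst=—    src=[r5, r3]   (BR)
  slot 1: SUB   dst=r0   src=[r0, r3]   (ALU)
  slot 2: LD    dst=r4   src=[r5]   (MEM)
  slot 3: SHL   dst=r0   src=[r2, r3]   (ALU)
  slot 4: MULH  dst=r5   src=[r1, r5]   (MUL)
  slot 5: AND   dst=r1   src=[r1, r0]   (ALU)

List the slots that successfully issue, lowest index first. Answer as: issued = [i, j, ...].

issued = [0, 1, 2]

(0) want 1×BR +2rd +0wr — yes → AL1|MU1|ME2|BR0|rd6|wr2
(1) want 1×ALU +2rd +1wr — yes → AL0|MU1|ME2|BR0|rd4|wr1
(2) want 1×MEM +1rd +1wr — yes → AL0|MU1|ME1|BR0|rd3|wr0
(3) want 1×ALU +2rd +1wr — FU → AL0|MU1|ME1|BR0|rd3|wr0
(4) want 1×MUL +2rd +1wr — WR_PORT → AL0|MU1|ME1|BR0|rd3|wr0
(5) want 1×ALU +2rd +1wr — FU → AL0|MU1|ME1|BR0|rd3|wr0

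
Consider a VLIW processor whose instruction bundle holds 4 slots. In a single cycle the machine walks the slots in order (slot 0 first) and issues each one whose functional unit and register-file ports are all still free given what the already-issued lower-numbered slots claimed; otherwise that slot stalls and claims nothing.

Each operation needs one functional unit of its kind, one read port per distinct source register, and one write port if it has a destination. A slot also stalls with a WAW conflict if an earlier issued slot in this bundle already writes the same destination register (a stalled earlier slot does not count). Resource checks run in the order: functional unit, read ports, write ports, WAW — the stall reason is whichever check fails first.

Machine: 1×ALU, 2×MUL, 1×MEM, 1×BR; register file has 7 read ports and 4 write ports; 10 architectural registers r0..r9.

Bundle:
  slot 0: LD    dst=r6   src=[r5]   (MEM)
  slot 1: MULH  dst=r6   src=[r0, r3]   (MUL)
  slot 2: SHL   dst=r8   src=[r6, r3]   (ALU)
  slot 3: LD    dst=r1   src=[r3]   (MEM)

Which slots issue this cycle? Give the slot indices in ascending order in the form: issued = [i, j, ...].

#0 MEM src=r5 dispatched  <A:1 Mu:2 Ld:0 B:1 rd:6 wr:3>
#1 MUL src=r0,r3 held:WAW  <A:1 Mu:2 Ld:0 B:1 rd:6 wr:3>
#2 ALU src=r6,r3 dispatched  <A:0 Mu:2 Ld:0 B:1 rd:4 wr:2>
#3 MEM src=r3 held:FU  <A:0 Mu:2 Ld:0 B:1 rd:4 wr:2>

issued = [0, 2]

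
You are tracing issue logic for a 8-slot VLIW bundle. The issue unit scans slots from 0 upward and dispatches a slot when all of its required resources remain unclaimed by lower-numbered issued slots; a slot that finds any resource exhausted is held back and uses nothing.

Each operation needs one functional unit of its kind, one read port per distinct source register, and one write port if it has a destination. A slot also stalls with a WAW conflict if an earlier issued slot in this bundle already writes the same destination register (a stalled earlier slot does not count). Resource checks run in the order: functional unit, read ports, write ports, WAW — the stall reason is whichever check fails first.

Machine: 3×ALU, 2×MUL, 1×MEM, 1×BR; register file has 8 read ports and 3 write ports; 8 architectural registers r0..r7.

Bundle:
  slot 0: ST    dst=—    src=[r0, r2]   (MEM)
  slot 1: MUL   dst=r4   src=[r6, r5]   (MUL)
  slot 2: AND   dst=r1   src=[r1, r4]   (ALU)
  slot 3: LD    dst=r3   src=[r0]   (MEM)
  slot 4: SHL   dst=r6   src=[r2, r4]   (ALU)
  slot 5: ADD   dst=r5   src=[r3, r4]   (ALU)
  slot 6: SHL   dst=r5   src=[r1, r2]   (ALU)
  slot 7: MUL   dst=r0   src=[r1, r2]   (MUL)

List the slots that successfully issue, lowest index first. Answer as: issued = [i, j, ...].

issued = [0, 1, 2, 4]

#0 MEM src=r0,r2 dispatched  <A:3 Mu:2 Ld:0 B:1 rd:6 wr:3>
#1 MUL src=r6,r5 dispatched  <A:3 Mu:1 Ld:0 B:1 rd:4 wr:2>
#2 ALU src=r1,r4 dispatched  <A:2 Mu:1 Ld:0 B:1 rd:2 wr:1>
#3 MEM src=r0 held:FU  <A:2 Mu:1 Ld:0 B:1 rd:2 wr:1>
#4 ALU src=r2,r4 dispatched  <A:1 Mu:1 Ld:0 B:1 rd:0 wr:0>
#5 ALU src=r3,r4 held:RD_PORT  <A:1 Mu:1 Ld:0 B:1 rd:0 wr:0>
#6 ALU src=r1,r2 held:RD_PORT  <A:1 Mu:1 Ld:0 B:1 rd:0 wr:0>
#7 MUL src=r1,r2 held:RD_PORT  <A:1 Mu:1 Ld:0 B:1 rd:0 wr:0>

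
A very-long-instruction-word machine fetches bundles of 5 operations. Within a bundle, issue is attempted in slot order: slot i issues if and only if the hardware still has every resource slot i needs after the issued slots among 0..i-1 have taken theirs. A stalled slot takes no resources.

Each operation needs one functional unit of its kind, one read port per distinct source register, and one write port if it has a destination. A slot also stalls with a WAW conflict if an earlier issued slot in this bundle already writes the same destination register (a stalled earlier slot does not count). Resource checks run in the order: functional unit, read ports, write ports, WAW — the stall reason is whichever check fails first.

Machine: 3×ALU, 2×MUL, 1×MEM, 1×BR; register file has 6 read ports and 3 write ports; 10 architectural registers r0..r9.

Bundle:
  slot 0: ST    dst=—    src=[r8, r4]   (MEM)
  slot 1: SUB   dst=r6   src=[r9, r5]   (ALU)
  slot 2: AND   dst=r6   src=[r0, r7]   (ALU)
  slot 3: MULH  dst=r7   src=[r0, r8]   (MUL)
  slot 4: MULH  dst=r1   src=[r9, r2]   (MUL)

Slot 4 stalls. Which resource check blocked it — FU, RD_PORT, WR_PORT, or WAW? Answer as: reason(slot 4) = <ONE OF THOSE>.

reason(slot 4) = RD_PORT

(0) want 1×MEM +2rd +0wr — yes → AL3|MU2|ME0|BR1|rd4|wr3
(1) want 1×ALU +2rd +1wr — yes → AL2|MU2|ME0|BR1|rd2|wr2
(2) want 1×ALU +2rd +1wr — WAW → AL2|MU2|ME0|BR1|rd2|wr2
(3) want 1×MUL +2rd +1wr — yes → AL2|MU1|ME0|BR1|rd0|wr1
(4) want 1×MUL +2rd +1wr — RD_PORT → AL2|MU1|ME0|BR1|rd0|wr1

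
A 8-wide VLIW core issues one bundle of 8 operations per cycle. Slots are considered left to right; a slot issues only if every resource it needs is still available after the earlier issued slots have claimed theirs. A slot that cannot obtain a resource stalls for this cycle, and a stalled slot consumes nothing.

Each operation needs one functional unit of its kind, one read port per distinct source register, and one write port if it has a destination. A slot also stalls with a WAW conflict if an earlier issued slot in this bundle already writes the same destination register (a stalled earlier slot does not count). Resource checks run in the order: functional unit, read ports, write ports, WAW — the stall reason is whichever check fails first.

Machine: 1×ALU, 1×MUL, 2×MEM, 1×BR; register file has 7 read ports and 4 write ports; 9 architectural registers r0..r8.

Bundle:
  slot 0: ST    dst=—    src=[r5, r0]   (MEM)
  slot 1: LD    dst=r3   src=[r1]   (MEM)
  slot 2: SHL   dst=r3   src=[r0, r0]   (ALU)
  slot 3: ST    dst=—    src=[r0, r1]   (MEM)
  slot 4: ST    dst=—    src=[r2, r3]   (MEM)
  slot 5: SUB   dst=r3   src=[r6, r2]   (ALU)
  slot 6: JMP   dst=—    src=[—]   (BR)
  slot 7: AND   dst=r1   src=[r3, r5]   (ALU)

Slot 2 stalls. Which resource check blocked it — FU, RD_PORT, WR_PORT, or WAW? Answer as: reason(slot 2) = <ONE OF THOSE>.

  0. MEM ⇒ go  {1A/1Mu/1Ld/1B | 5r 4w}
  1. MEM→r3 ⇒ go  {1A/1Mu/0Ld/1B | 4r 3w}
  2. ALU→r3 ⇒ no(WAW)  {1A/1Mu/0Ld/1B | 4r 3w}
  3. MEM ⇒ no(FU)  {1A/1Mu/0Ld/1B | 4r 3w}
  4. MEM ⇒ no(FU)  {1A/1Mu/0Ld/1B | 4r 3w}
  5. ALU→r3 ⇒ no(WAW)  {1A/1Mu/0Ld/1B | 4r 3w}
  6. BR ⇒ go  {1A/1Mu/0Ld/0B | 4r 3w}
  7. ALU→r1 ⇒ go  {0A/1Mu/0Ld/0B | 2r 2w}

reason(slot 2) = WAW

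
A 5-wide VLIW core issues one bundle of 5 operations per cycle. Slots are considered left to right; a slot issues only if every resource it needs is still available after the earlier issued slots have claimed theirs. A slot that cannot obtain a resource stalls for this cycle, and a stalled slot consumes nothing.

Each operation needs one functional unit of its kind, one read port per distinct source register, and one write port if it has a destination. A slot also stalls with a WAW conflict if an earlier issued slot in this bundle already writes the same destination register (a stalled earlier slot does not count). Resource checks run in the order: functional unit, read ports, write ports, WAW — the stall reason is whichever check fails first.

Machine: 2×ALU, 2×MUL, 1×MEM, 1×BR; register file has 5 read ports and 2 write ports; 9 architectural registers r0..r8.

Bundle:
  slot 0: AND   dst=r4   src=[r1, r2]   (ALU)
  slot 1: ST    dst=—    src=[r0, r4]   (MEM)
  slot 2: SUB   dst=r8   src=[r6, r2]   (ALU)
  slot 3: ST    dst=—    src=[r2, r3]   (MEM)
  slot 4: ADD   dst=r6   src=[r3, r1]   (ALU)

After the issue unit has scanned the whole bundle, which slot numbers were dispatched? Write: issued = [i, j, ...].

issued = [0, 1]

slot 0 (ALU): ISSUE — free A1,Mu2,Ld1,B1 rp3 wp1
slot 1 (MEM): ISSUE — free A1,Mu2,Ld0,B1 rp1 wp1
slot 2 (ALU): stall RD_PORT — free A1,Mu2,Ld0,B1 rp1 wp1
slot 3 (MEM): stall FU — free A1,Mu2,Ld0,B1 rp1 wp1
slot 4 (ALU): stall RD_PORT — free A1,Mu2,Ld0,B1 rp1 wp1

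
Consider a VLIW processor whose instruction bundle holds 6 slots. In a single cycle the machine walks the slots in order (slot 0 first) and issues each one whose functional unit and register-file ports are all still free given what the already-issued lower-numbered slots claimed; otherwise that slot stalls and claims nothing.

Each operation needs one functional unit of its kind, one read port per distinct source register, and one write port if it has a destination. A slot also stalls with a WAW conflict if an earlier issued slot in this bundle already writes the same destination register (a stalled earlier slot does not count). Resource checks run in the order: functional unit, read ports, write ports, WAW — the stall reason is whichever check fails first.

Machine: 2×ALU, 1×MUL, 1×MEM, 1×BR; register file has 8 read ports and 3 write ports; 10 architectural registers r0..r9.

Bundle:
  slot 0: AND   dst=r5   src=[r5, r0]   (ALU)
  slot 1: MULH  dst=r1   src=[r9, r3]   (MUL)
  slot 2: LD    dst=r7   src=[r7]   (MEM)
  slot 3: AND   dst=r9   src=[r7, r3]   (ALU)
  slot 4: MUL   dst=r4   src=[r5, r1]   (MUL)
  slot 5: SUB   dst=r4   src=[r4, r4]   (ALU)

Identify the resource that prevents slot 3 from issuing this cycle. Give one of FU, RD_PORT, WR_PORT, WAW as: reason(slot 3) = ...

reason(slot 3) = WR_PORT

  0. ALU→r5 ⇒ go  {1A/1Mu/1Ld/1B | 6r 2w}
  1. MUL→r1 ⇒ go  {1A/0Mu/1Ld/1B | 4r 1w}
  2. MEM→r7 ⇒ go  {1A/0Mu/0Ld/1B | 3r 0w}
  3. ALU→r9 ⇒ no(WR_PORT)  {1A/0Mu/0Ld/1B | 3r 0w}
  4. MUL→r4 ⇒ no(FU)  {1A/0Mu/0Ld/1B | 3r 0w}
  5. ALU→r4 ⇒ no(WR_PORT)  {1A/0Mu/0Ld/1B | 3r 0w}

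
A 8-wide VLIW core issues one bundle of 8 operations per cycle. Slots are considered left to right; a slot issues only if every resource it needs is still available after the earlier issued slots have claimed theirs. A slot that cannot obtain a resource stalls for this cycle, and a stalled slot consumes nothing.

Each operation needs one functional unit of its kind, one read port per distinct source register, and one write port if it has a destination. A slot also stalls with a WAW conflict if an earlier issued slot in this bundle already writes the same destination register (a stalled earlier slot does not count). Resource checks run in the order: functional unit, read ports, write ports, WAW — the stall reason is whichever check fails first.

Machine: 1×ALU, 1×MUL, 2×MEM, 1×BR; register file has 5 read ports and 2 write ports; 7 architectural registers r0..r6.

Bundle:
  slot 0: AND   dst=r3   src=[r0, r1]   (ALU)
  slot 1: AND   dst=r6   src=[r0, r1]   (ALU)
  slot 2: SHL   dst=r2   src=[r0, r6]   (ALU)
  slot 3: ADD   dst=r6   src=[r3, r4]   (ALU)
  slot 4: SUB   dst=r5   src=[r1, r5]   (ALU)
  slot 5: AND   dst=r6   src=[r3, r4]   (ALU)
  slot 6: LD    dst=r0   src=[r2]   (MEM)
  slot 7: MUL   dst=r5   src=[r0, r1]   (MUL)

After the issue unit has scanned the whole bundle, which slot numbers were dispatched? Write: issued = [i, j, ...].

(0) want 1×ALU +2rd +1wr — yes → AL0|MU1|ME2|BR1|rd3|wr1
(1) want 1×ALU +2rd +1wr — FU → AL0|MU1|ME2|BR1|rd3|wr1
(2) want 1×ALU +2rd +1wr — FU → AL0|MU1|ME2|BR1|rd3|wr1
(3) want 1×ALU +2rd +1wr — FU → AL0|MU1|ME2|BR1|rd3|wr1
(4) want 1×ALU +2rd +1wr — FU → AL0|MU1|ME2|BR1|rd3|wr1
(5) want 1×ALU +2rd +1wr — FU → AL0|MU1|ME2|BR1|rd3|wr1
(6) want 1×MEM +1rd +1wr — yes → AL0|MU1|ME1|BR1|rd2|wr0
(7) want 1×MUL +2rd +1wr — WR_PORT → AL0|MU1|ME1|BR1|rd2|wr0

issued = [0, 6]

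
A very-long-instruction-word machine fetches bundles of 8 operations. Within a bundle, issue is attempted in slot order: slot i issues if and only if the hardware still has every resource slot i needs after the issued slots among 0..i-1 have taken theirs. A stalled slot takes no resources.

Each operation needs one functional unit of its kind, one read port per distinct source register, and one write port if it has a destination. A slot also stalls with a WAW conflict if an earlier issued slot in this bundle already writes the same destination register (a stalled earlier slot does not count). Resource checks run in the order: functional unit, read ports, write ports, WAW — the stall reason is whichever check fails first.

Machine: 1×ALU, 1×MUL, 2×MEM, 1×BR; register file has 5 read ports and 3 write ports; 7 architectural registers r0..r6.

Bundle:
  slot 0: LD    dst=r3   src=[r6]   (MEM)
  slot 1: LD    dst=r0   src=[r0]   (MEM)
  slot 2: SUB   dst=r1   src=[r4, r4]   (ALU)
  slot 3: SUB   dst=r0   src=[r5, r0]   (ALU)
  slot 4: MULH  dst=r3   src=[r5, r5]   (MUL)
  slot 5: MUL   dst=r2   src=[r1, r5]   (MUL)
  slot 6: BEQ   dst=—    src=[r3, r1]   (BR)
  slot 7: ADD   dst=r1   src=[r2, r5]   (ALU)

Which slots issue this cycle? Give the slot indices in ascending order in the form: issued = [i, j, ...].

issued = [0, 1, 2, 6]

  0. MEM→r3 ⇒ go  {1A/1Mu/1Ld/1B | 4r 2w}
  1. MEM→r0 ⇒ go  {1A/1Mu/0Ld/1B | 3r 1w}
  2. ALU→r1 ⇒ go  {0A/1Mu/0Ld/1B | 2r 0w}
  3. ALU→r0 ⇒ no(FU)  {0A/1Mu/0Ld/1B | 2r 0w}
  4. MUL→r3 ⇒ no(WR_PORT)  {0A/1Mu/0Ld/1B | 2r 0w}
  5. MUL→r2 ⇒ no(WR_PORT)  {0A/1Mu/0Ld/1B | 2r 0w}
  6. BR ⇒ go  {0A/1Mu/0Ld/0B | 0r 0w}
  7. ALU→r1 ⇒ no(FU)  {0A/1Mu/0Ld/0B | 0r 0w}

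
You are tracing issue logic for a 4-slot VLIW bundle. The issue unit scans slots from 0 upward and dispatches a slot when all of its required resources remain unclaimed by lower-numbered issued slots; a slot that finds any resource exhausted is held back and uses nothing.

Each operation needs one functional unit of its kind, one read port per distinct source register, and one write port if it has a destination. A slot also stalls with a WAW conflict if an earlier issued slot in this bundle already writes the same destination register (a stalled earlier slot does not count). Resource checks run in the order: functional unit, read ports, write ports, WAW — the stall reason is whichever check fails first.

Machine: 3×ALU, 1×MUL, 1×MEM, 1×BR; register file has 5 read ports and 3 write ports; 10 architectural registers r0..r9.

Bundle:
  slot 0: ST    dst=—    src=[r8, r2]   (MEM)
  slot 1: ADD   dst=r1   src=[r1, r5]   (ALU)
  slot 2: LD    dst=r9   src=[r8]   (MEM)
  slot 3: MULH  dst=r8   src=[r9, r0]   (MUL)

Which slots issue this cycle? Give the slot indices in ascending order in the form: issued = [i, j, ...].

  0. MEM ⇒ go  {3A/1Mu/0Ld/1B | 3r 3w}
  1. ALU→r1 ⇒ go  {2A/1Mu/0Ld/1B | 1r 2w}
  2. MEM→r9 ⇒ no(FU)  {2A/1Mu/0Ld/1B | 1r 2w}
  3. MUL→r8 ⇒ no(RD_PORT)  {2A/1Mu/0Ld/1B | 1r 2w}

issued = [0, 1]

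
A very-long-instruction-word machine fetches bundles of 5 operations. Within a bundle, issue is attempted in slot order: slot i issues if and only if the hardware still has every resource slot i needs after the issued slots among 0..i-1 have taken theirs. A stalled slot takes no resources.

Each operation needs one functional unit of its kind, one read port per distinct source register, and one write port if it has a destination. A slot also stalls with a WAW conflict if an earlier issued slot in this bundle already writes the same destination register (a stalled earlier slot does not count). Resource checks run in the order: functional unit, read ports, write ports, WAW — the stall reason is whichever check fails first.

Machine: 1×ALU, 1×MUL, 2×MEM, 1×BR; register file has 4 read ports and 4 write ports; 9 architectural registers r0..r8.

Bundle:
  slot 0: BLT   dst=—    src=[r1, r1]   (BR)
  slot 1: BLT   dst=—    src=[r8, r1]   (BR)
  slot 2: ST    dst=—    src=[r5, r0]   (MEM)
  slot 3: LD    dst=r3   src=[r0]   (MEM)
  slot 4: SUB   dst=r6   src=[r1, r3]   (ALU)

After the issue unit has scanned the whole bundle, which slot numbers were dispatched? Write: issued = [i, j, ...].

#0 BR src=r1,r1 dispatched  <A:1 Mu:1 Ld:2 B:0 rd:3 wr:4>
#1 BR src=r8,r1 held:FU  <A:1 Mu:1 Ld:2 B:0 rd:3 wr:4>
#2 MEM src=r5,r0 dispatched  <A:1 Mu:1 Ld:1 B:0 rd:1 wr:4>
#3 MEM src=r0 dispatched  <A:1 Mu:1 Ld:0 B:0 rd:0 wr:3>
#4 ALU src=r1,r3 held:RD_PORT  <A:1 Mu:1 Ld:0 B:0 rd:0 wr:3>

issued = [0, 2, 3]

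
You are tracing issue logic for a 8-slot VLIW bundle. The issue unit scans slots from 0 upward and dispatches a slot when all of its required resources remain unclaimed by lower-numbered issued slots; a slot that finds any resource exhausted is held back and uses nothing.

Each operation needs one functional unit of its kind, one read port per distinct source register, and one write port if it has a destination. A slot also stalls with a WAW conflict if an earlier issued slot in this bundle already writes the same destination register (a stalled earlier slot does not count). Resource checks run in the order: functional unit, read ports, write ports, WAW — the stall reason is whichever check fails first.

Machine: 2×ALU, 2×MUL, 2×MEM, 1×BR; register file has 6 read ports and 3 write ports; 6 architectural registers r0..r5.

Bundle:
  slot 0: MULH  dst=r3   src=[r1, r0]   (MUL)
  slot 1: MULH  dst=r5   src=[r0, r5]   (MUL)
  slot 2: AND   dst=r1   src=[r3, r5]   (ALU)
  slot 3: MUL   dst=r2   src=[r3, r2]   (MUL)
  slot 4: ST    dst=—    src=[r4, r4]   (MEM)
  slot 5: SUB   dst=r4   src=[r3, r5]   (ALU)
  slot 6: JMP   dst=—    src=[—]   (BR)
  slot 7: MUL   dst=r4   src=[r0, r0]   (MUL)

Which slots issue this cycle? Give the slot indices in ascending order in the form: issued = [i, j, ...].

issued = [0, 1, 2, 6]

#0 MUL src=r1,r0 dispatched  <A:2 Mu:1 Ld:2 B:1 rd:4 wr:2>
#1 MUL src=r0,r5 dispatched  <A:2 Mu:0 Ld:2 B:1 rd:2 wr:1>
#2 ALU src=r3,r5 dispatched  <A:1 Mu:0 Ld:2 B:1 rd:0 wr:0>
#3 MUL src=r3,r2 held:FU  <A:1 Mu:0 Ld:2 B:1 rd:0 wr:0>
#4 MEM src=r4,r4 held:RD_PORT  <A:1 Mu:0 Ld:2 B:1 rd:0 wr:0>
#5 ALU src=r3,r5 held:RD_PORT  <A:1 Mu:0 Ld:2 B:1 rd:0 wr:0>
#6 BR src=- dispatched  <A:1 Mu:0 Ld:2 B:0 rd:0 wr:0>
#7 MUL src=r0,r0 held:FU  <A:1 Mu:0 Ld:2 B:0 rd:0 wr:0>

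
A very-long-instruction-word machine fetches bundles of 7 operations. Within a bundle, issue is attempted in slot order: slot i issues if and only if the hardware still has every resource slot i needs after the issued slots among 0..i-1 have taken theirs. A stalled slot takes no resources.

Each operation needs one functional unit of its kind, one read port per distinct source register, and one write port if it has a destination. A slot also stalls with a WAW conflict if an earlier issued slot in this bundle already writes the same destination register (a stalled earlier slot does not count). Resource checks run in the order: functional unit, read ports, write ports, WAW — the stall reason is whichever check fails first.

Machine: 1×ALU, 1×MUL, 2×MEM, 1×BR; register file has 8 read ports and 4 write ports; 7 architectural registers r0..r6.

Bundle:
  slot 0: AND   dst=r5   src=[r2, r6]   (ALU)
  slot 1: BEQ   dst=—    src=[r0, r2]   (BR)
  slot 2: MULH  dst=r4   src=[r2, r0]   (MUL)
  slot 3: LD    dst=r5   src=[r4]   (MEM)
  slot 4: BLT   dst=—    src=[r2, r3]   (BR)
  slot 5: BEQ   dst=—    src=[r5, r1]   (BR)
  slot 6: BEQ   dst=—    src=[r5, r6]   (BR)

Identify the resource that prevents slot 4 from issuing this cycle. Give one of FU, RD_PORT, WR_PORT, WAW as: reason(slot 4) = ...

slot 0 (ALU): ISSUE — free A0,Mu1,Ld2,B1 rp6 wp3
slot 1 (BR): ISSUE — free A0,Mu1,Ld2,B0 rp4 wp3
slot 2 (MUL): ISSUE — free A0,Mu0,Ld2,B0 rp2 wp2
slot 3 (MEM): stall WAW — free A0,Mu0,Ld2,B0 rp2 wp2
slot 4 (BR): stall FU — free A0,Mu0,Ld2,B0 rp2 wp2
slot 5 (BR): stall FU — free A0,Mu0,Ld2,B0 rp2 wp2
slot 6 (BR): stall FU — free A0,Mu0,Ld2,B0 rp2 wp2

reason(slot 4) = FU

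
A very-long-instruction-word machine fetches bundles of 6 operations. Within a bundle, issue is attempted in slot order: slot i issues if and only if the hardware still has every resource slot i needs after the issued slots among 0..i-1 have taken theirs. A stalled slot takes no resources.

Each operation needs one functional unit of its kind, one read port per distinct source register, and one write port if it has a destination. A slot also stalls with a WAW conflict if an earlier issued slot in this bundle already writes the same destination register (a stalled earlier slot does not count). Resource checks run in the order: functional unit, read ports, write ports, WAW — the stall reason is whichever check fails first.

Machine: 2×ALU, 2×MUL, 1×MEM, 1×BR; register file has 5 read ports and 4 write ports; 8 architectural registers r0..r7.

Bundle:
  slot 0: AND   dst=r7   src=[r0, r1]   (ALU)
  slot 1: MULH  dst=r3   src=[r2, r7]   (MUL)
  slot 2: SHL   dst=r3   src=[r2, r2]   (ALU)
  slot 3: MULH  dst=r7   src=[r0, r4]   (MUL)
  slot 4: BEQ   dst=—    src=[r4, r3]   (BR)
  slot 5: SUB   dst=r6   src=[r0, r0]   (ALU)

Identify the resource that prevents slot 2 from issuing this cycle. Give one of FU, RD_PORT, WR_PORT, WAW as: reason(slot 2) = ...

(0) want 1×ALU +2rd +1wr — yes → AL1|MU2|ME1|BR1|rd3|wr3
(1) want 1×MUL +2rd +1wr — yes → AL1|MU1|ME1|BR1|rd1|wr2
(2) want 1×ALU +1rd +1wr — WAW → AL1|MU1|ME1|BR1|rd1|wr2
(3) want 1×MUL +2rd +1wr — RD_PORT → AL1|MU1|ME1|BR1|rd1|wr2
(4) want 1×BR +2rd +0wr — RD_PORT → AL1|MU1|ME1|BR1|rd1|wr2
(5) want 1×ALU +1rd +1wr — yes → AL0|MU1|ME1|BR1|rd0|wr1

reason(slot 2) = WAW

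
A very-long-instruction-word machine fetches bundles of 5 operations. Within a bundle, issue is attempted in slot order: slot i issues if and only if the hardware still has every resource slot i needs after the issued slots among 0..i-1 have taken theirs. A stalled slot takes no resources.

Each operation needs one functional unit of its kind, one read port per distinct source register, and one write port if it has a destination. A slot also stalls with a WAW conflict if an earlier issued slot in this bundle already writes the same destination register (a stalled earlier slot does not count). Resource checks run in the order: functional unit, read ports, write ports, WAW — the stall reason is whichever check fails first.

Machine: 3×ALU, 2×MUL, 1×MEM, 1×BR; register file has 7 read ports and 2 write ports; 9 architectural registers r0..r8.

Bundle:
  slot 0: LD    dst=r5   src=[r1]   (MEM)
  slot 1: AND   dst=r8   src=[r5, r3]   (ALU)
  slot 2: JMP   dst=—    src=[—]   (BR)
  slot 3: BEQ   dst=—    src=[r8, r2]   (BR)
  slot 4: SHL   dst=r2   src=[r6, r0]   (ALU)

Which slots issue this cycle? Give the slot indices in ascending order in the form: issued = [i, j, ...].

[0] MEM needs rd=1 wr=1: ok; after: ALU=3 MUL=2 MEM=0 BR=1, R=6, W=1
[1] ALU needs rd=2 wr=1: ok; after: ALU=2 MUL=2 MEM=0 BR=1, R=4, W=0
[2] BR needs rd=0 wr=0: ok; after: ALU=2 MUL=2 MEM=0 BR=0, R=4, W=0
[3] BR needs rd=2 wr=0: FU; after: ALU=2 MUL=2 MEM=0 BR=0, R=4, W=0
[4] ALU needs rd=2 wr=1: WR_PORT; after: ALU=2 MUL=2 MEM=0 BR=0, R=4, W=0

issued = [0, 1, 2]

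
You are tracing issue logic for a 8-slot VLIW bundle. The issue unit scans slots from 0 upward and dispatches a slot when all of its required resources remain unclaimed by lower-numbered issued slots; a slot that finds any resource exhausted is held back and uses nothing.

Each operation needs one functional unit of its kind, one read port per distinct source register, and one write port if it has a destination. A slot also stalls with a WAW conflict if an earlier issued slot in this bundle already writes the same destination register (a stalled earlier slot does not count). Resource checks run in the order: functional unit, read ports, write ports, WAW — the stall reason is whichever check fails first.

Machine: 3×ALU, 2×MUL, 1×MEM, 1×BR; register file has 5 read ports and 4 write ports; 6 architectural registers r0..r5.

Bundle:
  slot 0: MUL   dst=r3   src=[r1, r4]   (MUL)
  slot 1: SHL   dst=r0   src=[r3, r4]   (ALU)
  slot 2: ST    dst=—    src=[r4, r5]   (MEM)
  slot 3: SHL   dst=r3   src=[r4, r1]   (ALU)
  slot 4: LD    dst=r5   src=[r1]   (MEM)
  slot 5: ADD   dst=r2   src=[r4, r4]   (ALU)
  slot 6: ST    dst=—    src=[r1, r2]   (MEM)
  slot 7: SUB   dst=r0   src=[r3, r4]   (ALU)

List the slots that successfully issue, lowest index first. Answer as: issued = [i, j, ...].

(0) want 1×MUL +2rd +1wr — yes → AL3|MU1|ME1|BR1|rd3|wr3
(1) want 1×ALU +2rd +1wr — yes → AL2|MU1|ME1|BR1|rd1|wr2
(2) want 1×MEM +2rd +0wr — RD_PORT → AL2|MU1|ME1|BR1|rd1|wr2
(3) want 1×ALU +2rd +1wr — RD_PORT → AL2|MU1|ME1|BR1|rd1|wr2
(4) want 1×MEM +1rd +1wr — yes → AL2|MU1|ME0|BR1|rd0|wr1
(5) want 1×ALU +1rd +1wr — RD_PORT → AL2|MU1|ME0|BR1|rd0|wr1
(6) want 1×MEM +2rd +0wr — FU → AL2|MU1|ME0|BR1|rd0|wr1
(7) want 1×ALU +2rd +1wr — RD_PORT → AL2|MU1|ME0|BR1|rd0|wr1

issued = [0, 1, 4]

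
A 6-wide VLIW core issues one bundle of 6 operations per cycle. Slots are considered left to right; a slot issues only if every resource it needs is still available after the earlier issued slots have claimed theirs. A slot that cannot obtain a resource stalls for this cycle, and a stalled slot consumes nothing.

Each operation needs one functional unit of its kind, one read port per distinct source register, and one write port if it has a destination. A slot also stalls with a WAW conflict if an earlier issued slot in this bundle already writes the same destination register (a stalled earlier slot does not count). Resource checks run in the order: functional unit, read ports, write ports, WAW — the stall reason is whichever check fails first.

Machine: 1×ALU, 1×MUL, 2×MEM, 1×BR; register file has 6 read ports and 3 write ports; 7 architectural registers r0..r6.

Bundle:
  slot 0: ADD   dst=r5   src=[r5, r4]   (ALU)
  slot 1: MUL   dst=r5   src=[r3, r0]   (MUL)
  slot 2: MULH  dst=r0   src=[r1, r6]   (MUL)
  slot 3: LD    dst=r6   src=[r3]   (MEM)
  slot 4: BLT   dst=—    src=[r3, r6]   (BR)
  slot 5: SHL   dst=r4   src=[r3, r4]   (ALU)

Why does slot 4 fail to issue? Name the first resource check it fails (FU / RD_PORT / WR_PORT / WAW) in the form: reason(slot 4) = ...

reason(slot 4) = RD_PORT

slot 0 (ALU): ISSUE — free A0,Mu1,Ld2,B1 rp4 wp2
slot 1 (MUL): stall WAW — free A0,Mu1,Ld2,B1 rp4 wp2
slot 2 (MUL): ISSUE — free A0,Mu0,Ld2,B1 rp2 wp1
slot 3 (MEM): ISSUE — free A0,Mu0,Ld1,B1 rp1 wp0
slot 4 (BR): stall RD_PORT — free A0,Mu0,Ld1,B1 rp1 wp0
slot 5 (ALU): stall FU — free A0,Mu0,Ld1,B1 rp1 wp0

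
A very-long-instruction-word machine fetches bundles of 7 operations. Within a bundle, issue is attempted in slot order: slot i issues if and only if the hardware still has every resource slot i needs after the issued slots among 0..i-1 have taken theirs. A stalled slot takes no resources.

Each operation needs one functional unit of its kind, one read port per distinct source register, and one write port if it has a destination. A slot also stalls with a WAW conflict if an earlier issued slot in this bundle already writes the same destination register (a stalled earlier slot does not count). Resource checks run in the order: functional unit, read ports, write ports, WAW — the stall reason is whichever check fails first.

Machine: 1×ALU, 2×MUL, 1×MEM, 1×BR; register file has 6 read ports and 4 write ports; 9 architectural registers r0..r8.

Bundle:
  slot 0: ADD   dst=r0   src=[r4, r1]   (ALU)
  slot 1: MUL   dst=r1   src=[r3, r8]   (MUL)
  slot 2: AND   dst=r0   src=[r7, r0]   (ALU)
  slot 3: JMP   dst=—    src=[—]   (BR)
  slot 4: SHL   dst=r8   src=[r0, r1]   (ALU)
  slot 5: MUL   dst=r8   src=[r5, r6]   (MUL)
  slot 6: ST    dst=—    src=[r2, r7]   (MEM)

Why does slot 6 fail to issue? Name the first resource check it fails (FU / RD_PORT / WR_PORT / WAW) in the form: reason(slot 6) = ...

reason(slot 6) = RD_PORT

(0) want 1×ALU +2rd +1wr — yes → AL0|MU2|ME1|BR1|rd4|wr3
(1) want 1×MUL +2rd +1wr — yes → AL0|MU1|ME1|BR1|rd2|wr2
(2) want 1×ALU +2rd +1wr — FU → AL0|MU1|ME1|BR1|rd2|wr2
(3) want 1×BR +0rd +0wr — yes → AL0|MU1|ME1|BR0|rd2|wr2
(4) want 1×ALU +2rd +1wr — FU → AL0|MU1|ME1|BR0|rd2|wr2
(5) want 1×MUL +2rd +1wr — yes → AL0|MU0|ME1|BR0|rd0|wr1
(6) want 1×MEM +2rd +0wr — RD_PORT → AL0|MU0|ME1|BR0|rd0|wr1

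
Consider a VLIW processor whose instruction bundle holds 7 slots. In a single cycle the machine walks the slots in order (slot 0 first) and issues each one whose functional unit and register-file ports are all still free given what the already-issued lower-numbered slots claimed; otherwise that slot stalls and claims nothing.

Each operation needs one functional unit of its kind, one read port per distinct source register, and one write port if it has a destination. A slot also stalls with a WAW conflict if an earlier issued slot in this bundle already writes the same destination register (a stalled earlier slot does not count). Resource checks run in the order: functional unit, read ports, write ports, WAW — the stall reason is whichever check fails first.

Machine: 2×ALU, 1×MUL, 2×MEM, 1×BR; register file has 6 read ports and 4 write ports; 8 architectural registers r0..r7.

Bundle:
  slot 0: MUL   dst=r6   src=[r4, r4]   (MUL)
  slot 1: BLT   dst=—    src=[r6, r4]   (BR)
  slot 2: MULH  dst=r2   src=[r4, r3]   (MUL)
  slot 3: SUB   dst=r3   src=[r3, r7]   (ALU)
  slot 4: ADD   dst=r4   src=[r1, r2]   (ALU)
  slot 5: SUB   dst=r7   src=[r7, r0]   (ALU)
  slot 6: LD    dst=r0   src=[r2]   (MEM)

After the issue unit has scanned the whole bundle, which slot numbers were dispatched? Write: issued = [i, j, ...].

issued = [0, 1, 3, 6]

slot 0 (MUL): ISSUE — free A2,Mu0,Ld2,B1 rp5 wp3
slot 1 (BR): ISSUE — free A2,Mu0,Ld2,B0 rp3 wp3
slot 2 (MUL): stall FU — free A2,Mu0,Ld2,B0 rp3 wp3
slot 3 (ALU): ISSUE — free A1,Mu0,Ld2,B0 rp1 wp2
slot 4 (ALU): stall RD_PORT — free A1,Mu0,Ld2,B0 rp1 wp2
slot 5 (ALU): stall RD_PORT — free A1,Mu0,Ld2,B0 rp1 wp2
slot 6 (MEM): ISSUE — free A1,Mu0,Ld1,B0 rp0 wp1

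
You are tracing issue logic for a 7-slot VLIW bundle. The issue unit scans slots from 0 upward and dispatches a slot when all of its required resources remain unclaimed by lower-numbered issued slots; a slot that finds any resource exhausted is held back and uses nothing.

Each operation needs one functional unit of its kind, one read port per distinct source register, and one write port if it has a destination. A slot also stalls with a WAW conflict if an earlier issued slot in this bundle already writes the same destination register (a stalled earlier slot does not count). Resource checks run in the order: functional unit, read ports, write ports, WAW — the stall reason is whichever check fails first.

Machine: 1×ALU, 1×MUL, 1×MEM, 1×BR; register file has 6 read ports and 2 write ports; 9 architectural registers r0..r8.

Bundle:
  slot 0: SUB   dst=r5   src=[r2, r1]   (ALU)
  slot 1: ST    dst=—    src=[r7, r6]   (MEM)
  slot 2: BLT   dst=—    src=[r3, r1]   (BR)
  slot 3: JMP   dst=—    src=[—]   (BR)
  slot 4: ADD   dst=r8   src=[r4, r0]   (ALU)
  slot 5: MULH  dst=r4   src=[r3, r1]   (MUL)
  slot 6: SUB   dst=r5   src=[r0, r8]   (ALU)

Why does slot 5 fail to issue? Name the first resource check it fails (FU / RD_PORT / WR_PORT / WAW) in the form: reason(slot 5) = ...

reason(slot 5) = RD_PORT

[0] ALU needs rd=2 wr=1: ok; after: ALU=0 MUL=1 MEM=1 BR=1, R=4, W=1
[1] MEM needs rd=2 wr=0: ok; after: ALU=0 MUL=1 MEM=0 BR=1, R=2, W=1
[2] BR needs rd=2 wr=0: ok; after: ALU=0 MUL=1 MEM=0 BR=0, R=0, W=1
[3] BR needs rd=0 wr=0: FU; after: ALU=0 MUL=1 MEM=0 BR=0, R=0, W=1
[4] ALU needs rd=2 wr=1: FU; after: ALU=0 MUL=1 MEM=0 BR=0, R=0, W=1
[5] MUL needs rd=2 wr=1: RD_PORT; after: ALU=0 MUL=1 MEM=0 BR=0, R=0, W=1
[6] ALU needs rd=2 wr=1: FU; after: ALU=0 MUL=1 MEM=0 BR=0, R=0, W=1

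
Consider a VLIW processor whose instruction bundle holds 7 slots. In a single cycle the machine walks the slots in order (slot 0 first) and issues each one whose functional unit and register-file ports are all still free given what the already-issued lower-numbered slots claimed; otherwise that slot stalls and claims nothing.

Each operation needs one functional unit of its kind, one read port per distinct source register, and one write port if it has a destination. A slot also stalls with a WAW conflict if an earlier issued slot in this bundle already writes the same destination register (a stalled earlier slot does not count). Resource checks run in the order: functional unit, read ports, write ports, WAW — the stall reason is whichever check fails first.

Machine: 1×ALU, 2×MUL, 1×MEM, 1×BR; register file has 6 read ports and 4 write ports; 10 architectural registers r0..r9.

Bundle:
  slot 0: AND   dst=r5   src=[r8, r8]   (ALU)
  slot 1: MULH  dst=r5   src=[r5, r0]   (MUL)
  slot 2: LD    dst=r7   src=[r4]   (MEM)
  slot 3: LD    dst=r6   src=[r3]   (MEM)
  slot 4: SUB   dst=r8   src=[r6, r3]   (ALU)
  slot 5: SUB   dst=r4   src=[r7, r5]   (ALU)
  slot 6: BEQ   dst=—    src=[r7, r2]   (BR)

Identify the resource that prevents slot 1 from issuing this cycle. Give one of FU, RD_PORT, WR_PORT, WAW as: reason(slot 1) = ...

[0] ALU needs rd=1 wr=1: ok; after: ALU=0 MUL=2 MEM=1 BR=1, R=5, W=3
[1] MUL needs rd=2 wr=1: WAW; after: ALU=0 MUL=2 MEM=1 BR=1, R=5, W=3
[2] MEM needs rd=1 wr=1: ok; after: ALU=0 MUL=2 MEM=0 BR=1, R=4, W=2
[3] MEM needs rd=1 wr=1: FU; after: ALU=0 MUL=2 MEM=0 BR=1, R=4, W=2
[4] ALU needs rd=2 wr=1: FU; after: ALU=0 MUL=2 MEM=0 BR=1, R=4, W=2
[5] ALU needs rd=2 wr=1: FU; after: ALU=0 MUL=2 MEM=0 BR=1, R=4, W=2
[6] BR needs rd=2 wr=0: ok; after: ALU=0 MUL=2 MEM=0 BR=0, R=2, W=2

reason(slot 1) = WAW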